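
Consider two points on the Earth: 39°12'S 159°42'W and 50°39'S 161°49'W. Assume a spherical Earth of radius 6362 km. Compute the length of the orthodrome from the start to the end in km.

1282 km

Haversine: a = sin²(Δφ/2)+cos φ₁ cos φ₂ sin²(Δλ/2) = 0.01012;  σ = 2·atan2(√a,√(1−a))
σ = 11.546° → d = Rσ = 6362·0.20152 = 1282 km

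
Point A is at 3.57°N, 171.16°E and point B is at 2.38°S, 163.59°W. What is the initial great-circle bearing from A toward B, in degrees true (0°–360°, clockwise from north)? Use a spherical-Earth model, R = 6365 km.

102.9°

θ = atan2( sin Δλ·cos φ₂ ,  cos φ₁ sin φ₂ − sin φ₁ cos φ₂ cos Δλ )
  = atan2(+0.4262, -0.0977) = 102.91°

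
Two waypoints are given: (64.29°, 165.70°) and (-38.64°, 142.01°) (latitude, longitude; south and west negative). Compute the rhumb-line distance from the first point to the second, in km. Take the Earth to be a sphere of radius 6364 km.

11631 km

Δψ = ln[tan(π/4+φ₂/2)/tan(π/4+φ₁/2)] = -2.2097;  Δφ = -1.7965 rad,  Δλ = -0.4135 rad
q = Δφ/Δψ = 0.8130
d = R·√(Δφ² + q²Δλ²) = 6364·1.82764 = 11631 km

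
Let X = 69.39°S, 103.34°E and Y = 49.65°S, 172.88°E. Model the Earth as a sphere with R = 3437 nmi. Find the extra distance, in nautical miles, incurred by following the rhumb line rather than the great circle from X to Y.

Great circle: cos σ = sin φ₁ sin φ₂ + cos φ₁ cos φ₂ cos Δλ,  σ = 0.6551 rad → d_gc = 2251.5 nmi
Rhumb line: Δψ = +0.7035, q = Δφ/Δψ = 0.4897, d_rh = R√(Δφ²+q²Δλ²) = 2361.3 nmi
Excess = 2361.3 − 2251.5 = 109.8 ≈ 110 nmi

110 nmi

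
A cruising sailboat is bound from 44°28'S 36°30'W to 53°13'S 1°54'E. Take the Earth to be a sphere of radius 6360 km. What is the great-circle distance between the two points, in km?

Haversine: a = sin²(Δφ/2)+cos φ₁ cos φ₂ sin²(Δλ/2) = 0.05204;  σ = 2·atan2(√a,√(1−a))
σ = 26.372° → d = Rσ = 6360·0.46028 = 2927 km

2927 km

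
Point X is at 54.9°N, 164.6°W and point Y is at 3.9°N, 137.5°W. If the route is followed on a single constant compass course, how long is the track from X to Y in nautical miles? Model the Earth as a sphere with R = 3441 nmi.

Δψ = ln[tan(π/4+φ₂/2)/tan(π/4+φ₁/2)] = -1.0831;  Δφ = -0.8901 rad,  Δλ = +0.4730 rad
q = Δφ/Δψ = 0.8218
d = R·√(Δφ² + q²Δλ²) = 3441·0.97129 = 3342 nmi

3342 nmi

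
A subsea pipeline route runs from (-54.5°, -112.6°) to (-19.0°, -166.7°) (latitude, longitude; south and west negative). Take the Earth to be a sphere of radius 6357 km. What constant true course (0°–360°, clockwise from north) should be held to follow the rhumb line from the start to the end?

Δψ = ln[tan(π/4+φ₂/2)/tan(π/4+φ₁/2)] = +0.8013
Δλ = -0.9442 rad (taken the short way round)
course = atan2(Δλ, Δψ) = 310.32°

310.3°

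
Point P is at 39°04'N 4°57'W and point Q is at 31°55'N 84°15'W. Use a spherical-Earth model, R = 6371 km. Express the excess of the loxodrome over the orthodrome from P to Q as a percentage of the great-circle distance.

3.1%

Great circle: σ = 1.0978 rad → d_gc = Rσ = 6994.1 km
Rhumb: Δφ = -0.1248, Δλ = -1.3840, Δψ = -0.1535, q = Δφ/Δψ = 0.8131 → d_rh = R√(Δφ²+q²Δλ²) = 7214.0 km
Excess = (7214.0 − 6994.1) / 6994.1 = 219.9 / 6994.1 = 3.14% ≈ 3.1%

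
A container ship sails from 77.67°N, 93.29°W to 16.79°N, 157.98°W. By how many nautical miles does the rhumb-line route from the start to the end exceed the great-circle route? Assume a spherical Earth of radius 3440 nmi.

Great circle: cos σ = sin φ₁ sin φ₂ + cos φ₁ cos φ₂ cos Δλ,  σ = 1.1922 rad → d_gc = 4101.22 nmi
Rhumb line: Δψ = -1.9281, q = Δφ/Δψ = 0.5511, d_rh = R√(Δφ²+q²Δλ²) = 4235.75 nmi
Excess = 4235.75 − 4101.22 = 134.53 ≈ 135 nmi

135 nmi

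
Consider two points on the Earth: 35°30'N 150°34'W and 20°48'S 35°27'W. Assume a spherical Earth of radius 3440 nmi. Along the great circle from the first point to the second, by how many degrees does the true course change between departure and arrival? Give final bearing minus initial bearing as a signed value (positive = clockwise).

+25.7°

Initial bearing θ₁ = atan2(sin Δλ cos φ₂, cos φ₁ sin φ₂ − sin φ₁ cos φ₂ cos Δλ) = 93.97°
Final bearing θ₂ = (initial bearing from the destination back to the start) + 180° = 119.68°
Δθ = θ₂ − θ₁ = +25.7°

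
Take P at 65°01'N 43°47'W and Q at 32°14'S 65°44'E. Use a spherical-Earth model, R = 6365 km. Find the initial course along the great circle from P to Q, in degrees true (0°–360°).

N = sin Δλ·cos φ₂ = +0.7973;  D = cos φ₁ sin φ₂ − sin φ₁ cos φ₂ cos Δλ = +0.0309
initial course = atan2(N, D) = 87.78°

87.8°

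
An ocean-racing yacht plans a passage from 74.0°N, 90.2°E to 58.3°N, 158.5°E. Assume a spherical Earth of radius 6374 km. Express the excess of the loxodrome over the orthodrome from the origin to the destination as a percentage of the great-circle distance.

5.2%

Great circle: σ = 0.5127 rad → d_gc = Rσ = 3268.2 km
Rhumb: Δφ = -0.2740, Δλ = +1.1921, Δψ = -0.7032, q = Δφ/Δψ = 0.3897 → d_rh = R√(Δφ²+q²Δλ²) = 3437.7 km
Excess = (3437.7 − 3268.2) / 3268.2 = 169.5 / 3268.2 = 5.19% ≈ 5.2%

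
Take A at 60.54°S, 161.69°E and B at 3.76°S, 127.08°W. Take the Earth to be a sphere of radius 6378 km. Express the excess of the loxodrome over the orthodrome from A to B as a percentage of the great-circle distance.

2.4%

Great circle: σ = 1.3541 rad → d_gc = Rσ = 8636.4 km
Rhumb: Δφ = +0.9910, Δλ = +1.2432, Δψ = +1.2703, q = Δφ/Δψ = 0.7801 → d_rh = R√(Δφ²+q²Δλ²) = 8843.8 km
Excess = (8843.8 − 8636.4) / 8636.4 = 207.4 / 8636.4 = 2.40% ≈ 2.4%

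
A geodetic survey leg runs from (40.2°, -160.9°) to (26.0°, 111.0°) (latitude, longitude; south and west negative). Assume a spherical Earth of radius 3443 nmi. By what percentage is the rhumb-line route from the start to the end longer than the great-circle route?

3.6%

Great circle: σ = 1.2601 rad → d_gc = Rσ = 4338.6 nmi
Rhumb: Δφ = -0.2478, Δλ = -1.5376, Δψ = -0.2973, q = Δφ/Δψ = 0.8337 → d_rh = R√(Δφ²+q²Δλ²) = 4495.6 nmi
Excess = (4495.6 − 4338.6) / 4338.6 = 157.0 / 4338.6 = 3.62% ≈ 3.6%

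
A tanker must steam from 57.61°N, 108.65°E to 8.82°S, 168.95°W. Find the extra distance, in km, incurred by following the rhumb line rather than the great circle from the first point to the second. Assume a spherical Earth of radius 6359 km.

238 km

Great circle: cos σ = sin φ₁ sin φ₂ + cos φ₁ cos φ₂ cos Δλ,  σ = 1.6303 rad → d_gc = 10367.1 km
Rhumb line: Δψ = -1.3909, q = Δφ/Δψ = 0.8336, d_rh = R√(Δφ²+q²Δλ²) = 10605.1 km
Excess = 10605.1 − 10367.1 = 238.0 ≈ 238 km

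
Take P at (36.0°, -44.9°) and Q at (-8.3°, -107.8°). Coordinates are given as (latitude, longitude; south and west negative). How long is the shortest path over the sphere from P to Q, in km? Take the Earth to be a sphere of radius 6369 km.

Haversine: a = sin²(Δφ/2)+cos φ₁ cos φ₂ sin²(Δλ/2) = 0.36008;  σ = 2·atan2(√a,√(1−a))
σ = 73.750° → d = Rσ = 6369·1.28718 = 8198 km

8198 km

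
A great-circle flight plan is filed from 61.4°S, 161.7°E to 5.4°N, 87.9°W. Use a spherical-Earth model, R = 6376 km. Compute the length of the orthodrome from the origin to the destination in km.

Haversine: a = sin²(Δφ/2)+cos φ₁ cos φ₂ sin²(Δλ/2) = 0.62437;  σ = 2·atan2(√a,√(1−a))
σ = 104.403° → d = Rσ = 6376·1.82218 = 11618 km

11618 km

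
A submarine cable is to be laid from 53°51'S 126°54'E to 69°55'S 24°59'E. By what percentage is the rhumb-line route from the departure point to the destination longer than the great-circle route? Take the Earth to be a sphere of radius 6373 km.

Great circle: σ = 0.7720 rad → d_gc = Rσ = 4919.7 km
Rhumb: Δφ = -0.2804, Δλ = -1.7788, Δψ = -0.6114, q = Δφ/Δψ = 0.4586 → d_rh = R√(Δφ²+q²Δλ²) = 5497.5 km
Excess = (5497.5 − 4919.7) / 4919.7 = 577.8 / 4919.7 = 11.74% ≈ 11.7%

11.7%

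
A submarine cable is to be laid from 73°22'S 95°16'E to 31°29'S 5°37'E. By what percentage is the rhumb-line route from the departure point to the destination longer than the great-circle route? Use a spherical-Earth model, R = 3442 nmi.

7.4%

Great circle: σ = 1.0450 rad → d_gc = Rσ = 3596.9 nmi
Rhumb: Δφ = +0.7310, Δλ = -1.5647, Δψ = +1.3435, q = Δφ/Δψ = 0.5441 → d_rh = R√(Δφ²+q²Δλ²) = 3862.4 nmi
Excess = (3862.4 − 3596.9) / 3596.9 = 265.5 / 3596.9 = 7.38% ≈ 7.4%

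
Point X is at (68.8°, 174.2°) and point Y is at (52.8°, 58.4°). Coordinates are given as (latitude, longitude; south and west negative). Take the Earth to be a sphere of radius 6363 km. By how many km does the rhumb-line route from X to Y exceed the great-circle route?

859 km

Great circle: cos σ = sin φ₁ sin φ₂ + cos φ₁ cos φ₂ cos Δλ,  σ = 0.8665 rad → d_gc = 5513.8 km
Rhumb line: Δψ = -0.5868, q = Δφ/Δψ = 0.4759, d_rh = R√(Δφ²+q²Δλ²) = 6372.5 km
Excess = 6372.5 − 5513.8 = 858.7 ≈ 859 km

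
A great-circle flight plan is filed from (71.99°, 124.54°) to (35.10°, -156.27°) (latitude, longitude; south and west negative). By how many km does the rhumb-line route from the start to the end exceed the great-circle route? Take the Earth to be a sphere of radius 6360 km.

Great circle: cos σ = sin φ₁ sin φ₂ + cos φ₁ cos φ₂ cos Δλ,  σ = 0.9344 rad → d_gc = 5942.99 km
Rhumb line: Δψ = -1.1872, q = Δφ/Δψ = 0.5423, d_rh = R√(Δφ²+q²Δλ²) = 6284.50 km
Excess = 6284.50 − 5942.99 = 341.51 ≈ 342 km

342 km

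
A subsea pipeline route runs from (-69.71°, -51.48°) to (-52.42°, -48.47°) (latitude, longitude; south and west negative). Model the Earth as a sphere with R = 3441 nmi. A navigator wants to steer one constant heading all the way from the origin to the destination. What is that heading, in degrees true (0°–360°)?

Meridional parts: M(φ₁)=-1.7207, M(φ₂)=-1.0781 → ΔM = +0.6426;  Δλ = +0.0525 rad
tan C = Δλ / ΔM = +0.0818 → C = 4.67°

4.7°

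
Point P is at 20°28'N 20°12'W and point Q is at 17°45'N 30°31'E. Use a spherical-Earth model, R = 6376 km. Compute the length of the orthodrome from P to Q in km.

cos σ = sin φ₁ sin φ₂ + cos φ₁ cos φ₂ cos Δλ
      = sin(20.47°)sin(17.75°) + cos(20.47°)cos(17.75°)cos(50.72°) = 0.6715
σ = 47.813° → d = Rσ = 6376·0.83450 = 5321 km

5321 km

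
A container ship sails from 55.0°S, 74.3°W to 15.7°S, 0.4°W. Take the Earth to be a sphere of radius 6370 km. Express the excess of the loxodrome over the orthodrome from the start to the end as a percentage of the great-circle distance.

Great circle: σ = 1.1866 rad → d_gc = Rσ = 7558.8 km
Rhumb: Δφ = +0.6859, Δλ = +1.2898, Δψ = +0.8767, q = Δφ/Δψ = 0.7824 → d_rh = R√(Δφ²+q²Δλ²) = 7772.3 km
Excess = (7772.3 − 7558.8) / 7558.8 = 213.5 / 7558.8 = 2.82% ≈ 2.8%

2.8%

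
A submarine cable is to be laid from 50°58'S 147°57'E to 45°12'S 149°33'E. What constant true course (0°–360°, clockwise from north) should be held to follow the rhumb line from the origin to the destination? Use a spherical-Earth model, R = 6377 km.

Meridional parts: M(φ₁)=-1.0372, M(φ₂)=-0.8863 → ΔM = +0.1509;  Δλ = +0.0279 rad
tan C = Δλ / ΔM = +0.1851 → C = 10.49°

10.5°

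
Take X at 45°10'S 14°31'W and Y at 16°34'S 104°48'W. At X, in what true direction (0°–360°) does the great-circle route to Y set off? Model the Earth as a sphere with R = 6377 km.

N = sin Δλ·cos φ₂ = -0.9585;  D = cos φ₁ sin φ₂ − sin φ₁ cos φ₂ cos Δλ = -0.2044
initial course = atan2(N, D) = 257.96°

258.0°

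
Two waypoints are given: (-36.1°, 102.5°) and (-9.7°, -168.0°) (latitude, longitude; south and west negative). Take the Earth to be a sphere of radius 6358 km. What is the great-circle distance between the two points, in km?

9310 km

cos σ = sin φ₁ sin φ₂ + cos φ₁ cos φ₂ cos Δλ
      = sin(-36.10°)sin(-9.70°) + cos(-36.10°)cos(-9.70°)cos(89.50°) = 0.1062
σ = 83.902° → d = Rσ = 6358·1.46437 = 9310 km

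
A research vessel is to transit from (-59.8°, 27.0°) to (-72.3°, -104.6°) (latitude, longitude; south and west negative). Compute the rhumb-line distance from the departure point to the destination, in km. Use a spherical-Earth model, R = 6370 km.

Rhumb course C = atan2(Δλ, Δψ) with Δψ = ln[tan(π/4+φ₂/2)/tan(π/4+φ₁/2)] = -0.5498, Δλ = -2.2969 → C = 256.54°
d = R·|Δφ| / |cos C| = 6370·0.21817 / 0.23280 = 5970 km

5970 km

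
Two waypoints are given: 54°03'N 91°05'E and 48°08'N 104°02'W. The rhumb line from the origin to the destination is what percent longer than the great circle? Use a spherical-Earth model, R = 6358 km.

34.4%

Great circle: σ = 1.3443 rad → d_gc = Rσ = 8546.8 km
Rhumb: Δφ = -0.1033, Δλ = +2.8778, Δψ = -0.1647, q = Δφ/Δψ = 0.6269 → d_rh = R√(Δφ²+q²Δλ²) = 11489.7 km
Excess = (11489.7 − 8546.8) / 8546.8 = 2942.9 / 8546.8 = 34.43% ≈ 34.4%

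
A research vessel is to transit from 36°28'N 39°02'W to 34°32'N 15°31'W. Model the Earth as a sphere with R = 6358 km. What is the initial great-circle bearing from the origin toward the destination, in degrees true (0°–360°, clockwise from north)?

θ = atan2( sin Δλ·cos φ₂ ,  cos φ₁ sin φ₂ − sin φ₁ cos φ₂ cos Δλ )
  = atan2(+0.3287, +0.0069) = 88.79°

88.8°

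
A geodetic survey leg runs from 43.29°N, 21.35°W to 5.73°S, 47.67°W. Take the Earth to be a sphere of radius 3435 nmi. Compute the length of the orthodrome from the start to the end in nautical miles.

3267 nmi

Haversine: a = sin²(Δφ/2)+cos φ₁ cos φ₂ sin²(Δλ/2) = 0.20964;  σ = 2·atan2(√a,√(1−a))
σ = 54.499° → d = Rσ = 3435·0.95119 = 3267 nmi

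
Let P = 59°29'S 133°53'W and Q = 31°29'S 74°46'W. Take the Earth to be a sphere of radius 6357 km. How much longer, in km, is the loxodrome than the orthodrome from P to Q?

131 km

Great circle: cos σ = sin φ₁ sin φ₂ + cos φ₁ cos φ₂ cos Δλ,  σ = 0.8336 rad → d_gc = 5299.5 km
Rhumb line: Δψ = +0.7196, q = Δφ/Δψ = 0.6791, d_rh = R√(Δφ²+q²Δλ²) = 5430.5 km
Excess = 5430.5 − 5299.5 = 131.0 ≈ 131 km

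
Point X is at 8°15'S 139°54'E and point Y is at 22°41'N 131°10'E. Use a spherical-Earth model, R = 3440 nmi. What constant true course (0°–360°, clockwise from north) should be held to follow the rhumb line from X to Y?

Δψ = ln[tan(π/4+φ₂/2)/tan(π/4+φ₁/2)] = +0.5512
Δλ = -0.1524 rad (taken the short way round)
course = atan2(Δλ, Δψ) = 344.54°

344.5°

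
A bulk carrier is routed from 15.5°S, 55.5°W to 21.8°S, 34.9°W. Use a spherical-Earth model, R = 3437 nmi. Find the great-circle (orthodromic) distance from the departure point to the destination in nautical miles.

1229 nmi

Haversine: a = sin²(Δφ/2)+cos φ₁ cos φ₂ sin²(Δλ/2) = 0.03162;  σ = 2·atan2(√a,√(1−a))
σ = 20.487° → d = Rσ = 3437·0.35756 = 1229 nmi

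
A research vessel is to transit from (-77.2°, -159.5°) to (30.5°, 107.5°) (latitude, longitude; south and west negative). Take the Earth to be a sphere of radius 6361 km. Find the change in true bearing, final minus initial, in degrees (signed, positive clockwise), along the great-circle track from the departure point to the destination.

+70.6°

At departure: θ₁ = atan2(sin Δλ cos φ₂, cos φ₁ sin φ₂ − sin φ₁ cos φ₂ cos Δλ) = 274.55°
At arrival: θ₂ = atan2(sin Δλ cos φ₁, −cos φ₂ sin φ₁ + sin φ₂ cos φ₁ cos Δλ) = 345.15°
Δθ = θ₂ − θ₁ = +70.6°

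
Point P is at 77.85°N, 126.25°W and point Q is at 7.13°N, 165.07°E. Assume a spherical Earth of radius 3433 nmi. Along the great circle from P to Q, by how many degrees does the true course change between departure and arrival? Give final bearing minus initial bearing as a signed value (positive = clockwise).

At departure: θ₁ = atan2(sin Δλ cos φ₂, cos φ₁ sin φ₂ − sin φ₁ cos φ₂ cos Δλ) = 250.54°
At arrival: θ₂ = atan2(sin Δλ cos φ₁, −cos φ₂ sin φ₁ + sin φ₂ cos φ₁ cos Δλ) = 191.54°
Δθ = θ₂ − θ₁ = -59.0°

-59.0°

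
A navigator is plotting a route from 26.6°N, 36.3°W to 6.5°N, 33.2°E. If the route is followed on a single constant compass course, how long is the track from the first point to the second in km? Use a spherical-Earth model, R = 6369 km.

Rhumb course C = atan2(Δλ, Δψ) with Δψ = ln[tan(π/4+φ₂/2)/tan(π/4+φ₁/2)] = -0.3682, Δλ = +1.2130 → C = 106.89°
d = R·|Δφ| / |cos C| = 6369·0.35081 / 0.29046 = 7692 km

7692 km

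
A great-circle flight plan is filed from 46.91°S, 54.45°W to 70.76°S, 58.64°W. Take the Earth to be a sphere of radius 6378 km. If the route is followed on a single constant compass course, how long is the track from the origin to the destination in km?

2665 km

Rhumb course C = atan2(Δλ, Δψ) with Δψ = ln[tan(π/4+φ₂/2)/tan(π/4+φ₁/2)] = -0.8456, Δλ = -0.0731 → C = 184.94°
d = R·|Δφ| / |cos C| = 6378·0.41626 / 0.99628 = 2665 km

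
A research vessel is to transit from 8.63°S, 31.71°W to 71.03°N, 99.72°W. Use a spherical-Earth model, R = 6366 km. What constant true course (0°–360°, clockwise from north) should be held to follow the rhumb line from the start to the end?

328.5°

Δψ = ln[tan(π/4+φ₂/2)/tan(π/4+φ₁/2)] = +1.9405
Δλ = -1.1870 rad (taken the short way round)
course = atan2(Δλ, Δψ) = 328.55°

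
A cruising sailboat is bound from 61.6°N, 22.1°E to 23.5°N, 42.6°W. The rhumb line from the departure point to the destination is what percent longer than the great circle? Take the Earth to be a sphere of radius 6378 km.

Great circle: σ = 1.0037 rad → d_gc = Rσ = 6401.8 km
Rhumb: Δφ = -0.6650, Δλ = -1.1292, Δψ = -0.9521, q = Δφ/Δψ = 0.6985 → d_rh = R√(Δφ²+q²Δλ²) = 6579.8 km
Excess = (6579.8 − 6401.8) / 6401.8 = 178.0 / 6401.8 = 2.78% ≈ 2.8%

2.8%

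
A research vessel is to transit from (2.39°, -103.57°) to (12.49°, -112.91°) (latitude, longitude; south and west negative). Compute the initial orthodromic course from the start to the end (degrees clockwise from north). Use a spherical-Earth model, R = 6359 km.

318.0°

N = sin Δλ·cos φ₂ = -0.1585;  D = cos φ₁ sin φ₂ − sin φ₁ cos φ₂ cos Δλ = +0.1759
initial course = atan2(N, D) = 317.99°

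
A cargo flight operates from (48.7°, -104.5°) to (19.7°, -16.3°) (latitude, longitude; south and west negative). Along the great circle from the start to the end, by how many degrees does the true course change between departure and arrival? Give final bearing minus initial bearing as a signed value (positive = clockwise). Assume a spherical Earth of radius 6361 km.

+58.7°

Initial bearing θ₁ = atan2(sin Δλ cos φ₂, cos φ₁ sin φ₂ − sin φ₁ cos φ₂ cos Δλ) = 77.99°
Final bearing θ₂ = (initial bearing from the destination back to the start) + 180° = 136.71°
Δθ = θ₂ − θ₁ = +58.7°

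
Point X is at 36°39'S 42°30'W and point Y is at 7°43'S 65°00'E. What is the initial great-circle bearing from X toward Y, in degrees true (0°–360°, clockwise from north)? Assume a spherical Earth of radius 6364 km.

θ = atan2( sin Δλ·cos φ₂ ,  cos φ₁ sin φ₂ − sin φ₁ cos φ₂ cos Δλ )
  = atan2(+0.9451, -0.2856) = 106.81°

106.8°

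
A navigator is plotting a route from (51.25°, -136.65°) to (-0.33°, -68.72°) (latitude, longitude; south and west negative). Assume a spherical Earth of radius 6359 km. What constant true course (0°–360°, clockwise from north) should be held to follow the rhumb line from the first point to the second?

131.6°

Δψ = ln[tan(π/4+φ₂/2)/tan(π/4+φ₁/2)] = -1.0508
Δλ = +1.1856 rad (taken the short way round)
course = atan2(Δλ, Δψ) = 131.55°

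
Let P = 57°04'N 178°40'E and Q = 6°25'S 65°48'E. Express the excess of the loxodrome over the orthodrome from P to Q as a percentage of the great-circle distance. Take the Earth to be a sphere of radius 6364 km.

Great circle: σ = 1.8794 rad → d_gc = Rσ = 11960.6 km
Rhumb: Δφ = -1.1080, Δλ = -1.9699, Δψ = -1.3310, q = Δφ/Δψ = 0.8324 → d_rh = R√(Δφ²+q²Δλ²) = 12594.6 km
Excess = (12594.6 − 11960.6) / 11960.6 = 634.0 / 11960.6 = 5.30% ≈ 5.3%

5.3%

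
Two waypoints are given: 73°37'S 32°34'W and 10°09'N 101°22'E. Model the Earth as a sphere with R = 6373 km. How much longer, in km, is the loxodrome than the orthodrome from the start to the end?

1513 km

Great circle: cos σ = sin φ₁ sin φ₂ + cos φ₁ cos φ₂ cos Δλ,  σ = 1.9409 rad → d_gc = 12369.3 km
Rhumb line: Δψ = +2.1163, q = Δφ/Δψ = 0.6908, d_rh = R√(Δφ²+q²Δλ²) = 13882.5 km
Excess = 13882.5 − 12369.3 = 1513.2 ≈ 1513 km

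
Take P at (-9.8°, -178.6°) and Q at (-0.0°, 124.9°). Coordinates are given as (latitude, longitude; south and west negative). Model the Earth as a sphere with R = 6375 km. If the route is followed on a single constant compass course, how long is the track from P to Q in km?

Rhumb course C = atan2(Δλ, Δψ) with Δψ = ln[tan(π/4+φ₂/2)/tan(π/4+φ₁/2)] = +0.1719, Δλ = -0.9861 → C = 279.89°
d = R·|Δφ| / |cos C| = 6375·0.17104 / 0.17171 = 6350 km

6350 km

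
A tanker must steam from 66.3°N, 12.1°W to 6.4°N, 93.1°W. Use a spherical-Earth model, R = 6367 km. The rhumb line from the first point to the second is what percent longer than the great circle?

Great circle: σ = 1.4055 rad → d_gc = Rσ = 8948.8 km
Rhumb: Δφ = -1.0455, Δλ = -1.4137, Δψ = -1.4496, q = Δφ/Δψ = 0.7212 → d_rh = R√(Δφ²+q²Δλ²) = 9297.9 km
Excess = (9297.9 − 8948.8) / 8948.8 = 349.1 / 8948.8 = 3.90% ≈ 3.9%

3.9%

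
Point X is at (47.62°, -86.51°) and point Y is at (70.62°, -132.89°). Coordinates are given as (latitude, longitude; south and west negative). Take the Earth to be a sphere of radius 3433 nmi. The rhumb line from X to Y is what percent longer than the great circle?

2.1%

Great circle: σ = 0.5526 rad → d_gc = Rσ = 1897.2 nmi
Rhumb: Δφ = +0.4014, Δλ = -0.8095, Δψ = +0.8199, q = Δφ/Δψ = 0.4896 → d_rh = R√(Δφ²+q²Δλ²) = 1936.5 nmi
Excess = (1936.5 − 1897.2) / 1897.2 = 39.3 / 1897.2 = 2.07% ≈ 2.1%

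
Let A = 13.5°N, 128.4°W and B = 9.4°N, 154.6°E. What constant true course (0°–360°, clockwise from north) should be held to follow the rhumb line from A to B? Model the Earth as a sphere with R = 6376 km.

266.9°

Δψ = ln[tan(π/4+φ₂/2)/tan(π/4+φ₁/2)] = -0.0730
Δλ = -1.3439 rad (taken the short way round)
course = atan2(Δλ, Δψ) = 266.89°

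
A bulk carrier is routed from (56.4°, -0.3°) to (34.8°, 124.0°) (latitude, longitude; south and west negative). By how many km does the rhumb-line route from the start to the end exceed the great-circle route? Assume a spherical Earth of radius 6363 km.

1189 km

Great circle: cos σ = sin φ₁ sin φ₂ + cos φ₁ cos φ₂ cos Δλ,  σ = 1.3497 rad → d_gc = 8588.2 km
Rhumb line: Δψ = -0.5490, q = Δφ/Δψ = 0.6867, d_rh = R√(Δφ²+q²Δλ²) = 9777.6 km
Excess = 9777.6 − 8588.2 = 1189.4 ≈ 1189 km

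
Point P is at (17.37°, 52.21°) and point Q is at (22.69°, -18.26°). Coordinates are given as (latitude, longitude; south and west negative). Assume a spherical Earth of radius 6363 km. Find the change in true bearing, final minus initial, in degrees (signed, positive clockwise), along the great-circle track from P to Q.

-27.2°

At departure: θ₁ = atan2(sin Δλ cos φ₂, cos φ₁ sin φ₂ − sin φ₁ cos φ₂ cos Δλ) = 287.61°
At arrival: θ₂ = atan2(sin Δλ cos φ₁, −cos φ₂ sin φ₁ + sin φ₂ cos φ₁ cos Δλ) = 260.39°
Δθ = θ₂ − θ₁ = -27.2°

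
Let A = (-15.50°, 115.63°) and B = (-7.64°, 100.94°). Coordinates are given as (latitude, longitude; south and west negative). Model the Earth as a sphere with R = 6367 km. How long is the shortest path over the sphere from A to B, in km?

1821 km

cos σ = sin φ₁ sin φ₂ + cos φ₁ cos φ₂ cos Δλ
      = sin(-15.50°)sin(-7.64°) + cos(-15.50°)cos(-7.64°)cos(-14.69°) = 0.9594
σ = 16.385° → d = Rσ = 6367·0.28598 = 1821 km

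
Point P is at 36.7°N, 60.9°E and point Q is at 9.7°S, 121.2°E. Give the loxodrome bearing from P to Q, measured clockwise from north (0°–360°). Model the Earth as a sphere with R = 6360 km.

129.2°

Meridional parts: M(φ₁)=+0.6894, M(φ₂)=-0.1701 → ΔM = -0.8596;  Δλ = +1.0524 rad
tan C = Δλ / ΔM = -1.2244 → C = 129.24°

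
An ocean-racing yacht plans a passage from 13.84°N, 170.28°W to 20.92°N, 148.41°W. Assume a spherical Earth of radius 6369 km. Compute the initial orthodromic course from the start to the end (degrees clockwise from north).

θ = atan2( sin Δλ·cos φ₂ ,  cos φ₁ sin φ₂ − sin φ₁ cos φ₂ cos Δλ )
  = atan2(+0.3479, +0.1393) = 68.18°

68.2°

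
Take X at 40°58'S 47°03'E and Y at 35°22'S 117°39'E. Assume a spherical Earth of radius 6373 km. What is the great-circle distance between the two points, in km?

cos σ = sin φ₁ sin φ₂ + cos φ₁ cos φ₂ cos Δλ
      = sin(-40.97°)sin(-35.37°) + cos(-40.97°)cos(-35.37°)cos(70.60°) = 0.5840
σ = 54.267° → d = Rσ = 6373·0.94714 = 6036 km

6036 km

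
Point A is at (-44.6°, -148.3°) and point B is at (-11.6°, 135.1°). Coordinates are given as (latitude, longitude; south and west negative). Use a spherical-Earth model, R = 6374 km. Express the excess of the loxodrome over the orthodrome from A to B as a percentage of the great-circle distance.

2.1%

Great circle: σ = 1.2631 rad → d_gc = Rσ = 8051.2 km
Rhumb: Δφ = +0.5760, Δλ = -1.3369, Δψ = +0.6677, q = Δφ/Δψ = 0.8626 → d_rh = R√(Δφ²+q²Δλ²) = 8216.7 km
Excess = (8216.7 − 8051.2) / 8051.2 = 165.5 / 8051.2 = 2.06% ≈ 2.1%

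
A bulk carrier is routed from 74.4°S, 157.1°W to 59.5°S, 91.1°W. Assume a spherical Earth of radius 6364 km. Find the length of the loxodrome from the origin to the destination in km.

3227 km

Rhumb course C = atan2(Δλ, Δψ) with Δψ = ln[tan(π/4+φ₂/2)/tan(π/4+φ₁/2)] = +0.6883, Δλ = +1.1519 → C = 59.14°
d = R·|Δφ| / |cos C| = 6364·0.26005 / 0.51291 = 3227 km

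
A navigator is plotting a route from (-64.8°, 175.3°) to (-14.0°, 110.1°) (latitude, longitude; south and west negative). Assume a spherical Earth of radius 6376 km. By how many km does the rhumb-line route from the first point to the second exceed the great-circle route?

195 km

Great circle: cos σ = sin φ₁ sin φ₂ + cos φ₁ cos φ₂ cos Δλ,  σ = 1.1678 rad → d_gc = 7445.8 km
Rhumb line: Δψ = +1.2514, q = Δφ/Δψ = 0.7085, d_rh = R√(Δφ²+q²Δλ²) = 7640.9 km
Excess = 7640.9 − 7445.8 = 195.1 ≈ 195 km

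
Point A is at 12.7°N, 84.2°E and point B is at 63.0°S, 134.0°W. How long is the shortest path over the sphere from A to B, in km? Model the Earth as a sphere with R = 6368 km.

cos σ = sin φ₁ sin φ₂ + cos φ₁ cos φ₂ cos Δλ
      = sin(12.70°)sin(-63.00°) + cos(12.70°)cos(-63.00°)cos(141.80°) = -0.5439
σ = 122.951° → d = Rσ = 6368·2.14591 = 13665 km

13665 km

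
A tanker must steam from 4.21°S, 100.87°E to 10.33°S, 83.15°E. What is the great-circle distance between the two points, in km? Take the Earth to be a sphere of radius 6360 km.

2065 km

Haversine: a = sin²(Δφ/2)+cos φ₁ cos φ₂ sin²(Δλ/2) = 0.02612;  σ = 2·atan2(√a,√(1−a))
σ = 18.603° → d = Rσ = 6360·0.32469 = 2065 km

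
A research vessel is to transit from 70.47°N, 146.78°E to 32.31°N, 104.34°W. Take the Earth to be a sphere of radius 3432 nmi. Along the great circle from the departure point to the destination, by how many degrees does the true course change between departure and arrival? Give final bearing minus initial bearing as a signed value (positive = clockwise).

At departure: θ₁ = atan2(sin Δλ cos φ₂, cos φ₁ sin φ₂ − sin φ₁ cos φ₂ cos Δλ) = 61.38°
At arrival: θ₂ = atan2(sin Δλ cos φ₁, −cos φ₂ sin φ₁ + sin φ₂ cos φ₁ cos Δλ) = 159.68°
Δθ = θ₂ − θ₁ = +98.3°

+98.3°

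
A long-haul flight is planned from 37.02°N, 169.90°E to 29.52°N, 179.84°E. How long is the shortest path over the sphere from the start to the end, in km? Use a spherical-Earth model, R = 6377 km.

1245 km

Haversine: a = sin²(Δφ/2)+cos φ₁ cos φ₂ sin²(Δλ/2) = 0.00949;  σ = 2·atan2(√a,√(1−a))
σ = 11.182° → d = Rσ = 6377·0.19517 = 1245 km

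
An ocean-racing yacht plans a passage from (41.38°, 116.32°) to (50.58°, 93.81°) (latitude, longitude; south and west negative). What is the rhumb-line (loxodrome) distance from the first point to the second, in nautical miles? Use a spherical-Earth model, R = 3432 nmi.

Rhumb course C = atan2(Δλ, Δψ) with Δψ = ln[tan(π/4+φ₂/2)/tan(π/4+φ₁/2)] = +0.2319, Δλ = -0.3929 → C = 300.55°
d = R·|Δφ| / |cos C| = 3432·0.16057 / 0.50824 = 1084 nmi

1084 nmi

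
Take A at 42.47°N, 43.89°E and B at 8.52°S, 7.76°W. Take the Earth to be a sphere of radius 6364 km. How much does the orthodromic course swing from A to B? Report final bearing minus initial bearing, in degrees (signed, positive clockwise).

Initial bearing θ₁ = atan2(sin Δλ cos φ₂, cos φ₁ sin φ₂ − sin φ₁ cos φ₂ cos Δλ) = 235.98°
Final bearing θ₂ = (initial bearing from the destination back to the start) + 180° = 218.18°
Δθ = θ₂ − θ₁ = -17.8°

-17.8°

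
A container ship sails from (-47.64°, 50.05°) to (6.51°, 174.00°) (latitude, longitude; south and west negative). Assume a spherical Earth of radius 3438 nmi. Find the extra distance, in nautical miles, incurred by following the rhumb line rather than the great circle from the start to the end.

Great circle: cos σ = sin φ₁ sin φ₂ + cos φ₁ cos φ₂ cos Δλ,  σ = 2.0461 rad → d_gc = 7034.6 nmi
Rhumb line: Δψ = +1.0620, q = Δφ/Δψ = 0.8899, d_rh = R√(Δφ²+q²Δλ²) = 7373.5 nmi
Excess = 7373.5 − 7034.6 = 338.9 ≈ 339 nmi

339 nmi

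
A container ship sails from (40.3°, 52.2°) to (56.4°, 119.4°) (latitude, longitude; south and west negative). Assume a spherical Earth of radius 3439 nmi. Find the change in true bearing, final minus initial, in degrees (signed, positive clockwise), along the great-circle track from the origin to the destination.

Initial bearing θ₁ = atan2(sin Δλ cos φ₂, cos φ₁ sin φ₂ − sin φ₁ cos φ₂ cos Δλ) = 45.77°
Final bearing θ₂ = (initial bearing from the destination back to the start) + 180° = 99.03°
Δθ = θ₂ − θ₁ = +53.3°

+53.3°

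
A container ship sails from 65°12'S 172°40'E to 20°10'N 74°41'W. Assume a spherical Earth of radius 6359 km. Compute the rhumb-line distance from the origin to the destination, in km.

Rhumb course C = atan2(Δλ, Δψ) with Δψ = ln[tan(π/4+φ₂/2)/tan(π/4+φ₁/2)] = +1.8742, Δλ = +1.9661 → C = 46.37°
d = R·|Δφ| / |cos C| = 6359·1.48993 / 0.68999 = 13731 km

13731 km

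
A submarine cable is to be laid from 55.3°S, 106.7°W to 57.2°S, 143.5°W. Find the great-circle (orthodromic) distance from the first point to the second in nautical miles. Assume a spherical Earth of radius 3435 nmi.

1216 nmi

cos σ = sin φ₁ sin φ₂ + cos φ₁ cos φ₂ cos Δλ
      = sin(-55.30°)sin(-57.20°) + cos(-55.30°)cos(-57.20°)cos(-36.80°) = 0.9380
σ = 20.282° → d = Rσ = 3435·0.35398 = 1216 nmi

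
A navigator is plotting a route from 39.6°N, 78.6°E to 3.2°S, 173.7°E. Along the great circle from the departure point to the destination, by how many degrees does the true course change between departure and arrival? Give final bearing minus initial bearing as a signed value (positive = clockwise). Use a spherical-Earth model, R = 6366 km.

+40.3°

At departure: θ₁ = atan2(sin Δλ cos φ₂, cos φ₁ sin φ₂ − sin φ₁ cos φ₂ cos Δλ) = 89.22°
At arrival: θ₂ = atan2(sin Δλ cos φ₁, −cos φ₂ sin φ₁ + sin φ₂ cos φ₁ cos Δλ) = 129.50°
Δθ = θ₂ − θ₁ = +40.3°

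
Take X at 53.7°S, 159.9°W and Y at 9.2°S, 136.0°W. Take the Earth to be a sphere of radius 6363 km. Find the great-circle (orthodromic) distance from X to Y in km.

5382 km

Haversine: a = sin²(Δφ/2)+cos φ₁ cos φ₂ sin²(Δλ/2) = 0.16843;  σ = 2·atan2(√a,√(1−a))
σ = 48.460° → d = Rσ = 6363·0.84579 = 5382 km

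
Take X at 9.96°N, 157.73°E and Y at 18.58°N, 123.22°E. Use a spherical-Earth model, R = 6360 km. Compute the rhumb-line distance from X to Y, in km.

3830 km

Δψ = ln[tan(π/4+φ₂/2)/tan(π/4+φ₁/2)] = +0.1554;  Δφ = +0.1504 rad,  Δλ = -0.6023 rad
q = Δφ/Δψ = 0.9681
d = R·√(Δφ² + q²Δλ²) = 6360·0.60220 = 3830 km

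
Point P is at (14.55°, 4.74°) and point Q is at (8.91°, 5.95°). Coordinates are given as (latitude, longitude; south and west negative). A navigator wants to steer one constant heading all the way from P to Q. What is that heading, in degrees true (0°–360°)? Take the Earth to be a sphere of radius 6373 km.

168.1°

Δψ = ln[tan(π/4+φ₂/2)/tan(π/4+φ₁/2)] = -0.1006
Δλ = +0.0211 rad (taken the short way round)
course = atan2(Δλ, Δψ) = 168.14°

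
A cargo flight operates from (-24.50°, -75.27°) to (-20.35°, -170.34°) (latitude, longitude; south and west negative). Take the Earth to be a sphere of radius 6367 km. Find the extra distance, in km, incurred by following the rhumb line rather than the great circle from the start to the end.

Great circle: cos σ = sin φ₁ sin φ₂ + cos φ₁ cos φ₂ cos Δλ,  σ = 1.5019 rad → d_gc = 9562.8 km
Rhumb line: Δψ = +0.0784, q = Δφ/Δψ = 0.9241, d_rh = R√(Δφ²+q²Δλ²) = 9773.8 km
Excess = 9773.8 − 9562.8 = 211.0 ≈ 211 km

211 km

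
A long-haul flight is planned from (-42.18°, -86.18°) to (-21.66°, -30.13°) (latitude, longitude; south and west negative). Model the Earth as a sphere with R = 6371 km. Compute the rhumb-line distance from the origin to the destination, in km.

Δψ = ln[tan(π/4+φ₂/2)/tan(π/4+φ₁/2)] = +0.4260;  Δφ = +0.3581 rad,  Δλ = +0.9783 rad
q = Δφ/Δψ = 0.8407
d = R·√(Δφ² + q²Δλ²) = 6371·0.89699 = 5715 km

5715 km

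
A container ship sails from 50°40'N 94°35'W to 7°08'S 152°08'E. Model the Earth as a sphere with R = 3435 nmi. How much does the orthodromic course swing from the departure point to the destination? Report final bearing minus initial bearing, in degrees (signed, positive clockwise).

-65.5°

Initial bearing θ₁ = atan2(sin Δλ cos φ₂, cos φ₁ sin φ₂ − sin φ₁ cos φ₂ cos Δλ) = 283.85°
Final bearing θ₂ = (initial bearing from the destination back to the start) + 180° = 218.33°
Δθ = θ₂ − θ₁ = -65.5°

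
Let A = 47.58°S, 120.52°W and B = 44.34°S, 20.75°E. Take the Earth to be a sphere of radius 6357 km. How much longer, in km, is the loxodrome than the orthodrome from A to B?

1802 km

Great circle: cos σ = sin φ₁ sin φ₂ + cos φ₁ cos φ₂ cos Δλ,  σ = 1.4307 rad → d_gc = 9095.3 km
Rhumb line: Δψ = +0.0814, q = Δφ/Δψ = 0.6949, d_rh = R√(Δφ²+q²Δλ²) = 10897.3 km
Excess = 10897.3 − 9095.3 = 1802.0 ≈ 1802 km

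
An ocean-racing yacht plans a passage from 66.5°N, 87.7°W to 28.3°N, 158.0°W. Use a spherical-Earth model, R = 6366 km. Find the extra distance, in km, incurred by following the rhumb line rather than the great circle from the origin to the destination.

242 km

Great circle: cos σ = sin φ₁ sin φ₂ + cos φ₁ cos φ₂ cos Δλ,  σ = 0.9847 rad → d_gc = 6268.6 km
Rhumb line: Δψ = -1.0549, q = Δφ/Δψ = 0.6320, d_rh = R√(Δφ²+q²Δλ²) = 6510.4 km
Excess = 6510.4 − 6268.6 = 241.8 ≈ 242 km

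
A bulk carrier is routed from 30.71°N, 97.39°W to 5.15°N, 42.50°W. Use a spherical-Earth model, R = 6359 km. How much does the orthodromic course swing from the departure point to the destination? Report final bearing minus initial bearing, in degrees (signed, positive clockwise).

+18.6°

At departure: θ₁ = atan2(sin Δλ cos φ₂, cos φ₁ sin φ₂ − sin φ₁ cos φ₂ cos Δλ) = 104.81°
At arrival: θ₂ = atan2(sin Δλ cos φ₁, −cos φ₂ sin φ₁ + sin φ₂ cos φ₁ cos Δλ) = 123.43°
Δθ = θ₂ − θ₁ = +18.6°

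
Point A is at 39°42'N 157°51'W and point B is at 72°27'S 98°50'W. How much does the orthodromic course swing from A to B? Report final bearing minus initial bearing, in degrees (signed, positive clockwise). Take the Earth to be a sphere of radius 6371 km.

-31.9°

At departure: θ₁ = atan2(sin Δλ cos φ₂, cos φ₁ sin φ₂ − sin φ₁ cos φ₂ cos Δλ) = 162.75°
At arrival: θ₂ = atan2(sin Δλ cos φ₁, −cos φ₂ sin φ₁ + sin φ₂ cos φ₁ cos Δλ) = 130.84°
Δθ = θ₂ − θ₁ = -31.9°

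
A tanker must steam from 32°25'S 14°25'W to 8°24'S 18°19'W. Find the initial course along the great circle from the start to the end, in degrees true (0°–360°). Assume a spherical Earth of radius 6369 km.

N = sin Δλ·cos φ₂ = -0.0673;  D = cos φ₁ sin φ₂ − sin φ₁ cos φ₂ cos Δλ = +0.4058
initial course = atan2(N, D) = 350.58°

350.6°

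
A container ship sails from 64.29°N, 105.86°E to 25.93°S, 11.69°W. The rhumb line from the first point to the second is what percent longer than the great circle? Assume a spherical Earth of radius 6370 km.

Great circle: σ = 2.1827 rad → d_gc = Rσ = 13903.9 km
Rhumb: Δφ = -1.5746, Δλ = -2.0516, Δψ = -1.9464, q = Δφ/Δψ = 0.8090 → d_rh = R√(Δφ²+q²Δλ²) = 14573.8 km
Excess = (14573.8 − 13903.9) / 13903.9 = 669.9 / 13903.9 = 4.82% ≈ 4.8%

4.8%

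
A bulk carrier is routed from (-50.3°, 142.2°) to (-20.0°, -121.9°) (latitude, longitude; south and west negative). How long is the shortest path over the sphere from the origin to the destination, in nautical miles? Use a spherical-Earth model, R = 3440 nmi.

Haversine: a = sin²(Δφ/2)+cos φ₁ cos φ₂ sin²(Δλ/2) = 0.39928;  σ = 2·atan2(√a,√(1−a))
σ = 78.378° → d = Rσ = 3440·1.36796 = 4706 nmi

4706 nmi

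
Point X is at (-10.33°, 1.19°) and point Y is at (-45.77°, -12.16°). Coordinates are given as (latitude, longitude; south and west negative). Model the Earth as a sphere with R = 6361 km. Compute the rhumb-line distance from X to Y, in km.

Rhumb course C = atan2(Δλ, Δψ) with Δψ = ln[tan(π/4+φ₂/2)/tan(π/4+φ₁/2)] = -0.7192, Δλ = -0.2330 → C = 197.95°
d = R·|Δφ| / |cos C| = 6361·0.61854 / 0.95132 = 4136 km

4136 km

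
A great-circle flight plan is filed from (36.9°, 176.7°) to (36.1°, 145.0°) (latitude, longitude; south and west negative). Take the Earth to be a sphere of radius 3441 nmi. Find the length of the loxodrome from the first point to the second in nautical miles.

1531 nmi

Δψ = ln[tan(π/4+φ₂/2)/tan(π/4+φ₁/2)] = -0.0174;  Δφ = -0.0140 rad,  Δλ = -0.5533 rad
q = Δφ/Δψ = 0.8038
d = R·√(Δφ² + q²Δλ²) = 3441·0.44496 = 1531 nmi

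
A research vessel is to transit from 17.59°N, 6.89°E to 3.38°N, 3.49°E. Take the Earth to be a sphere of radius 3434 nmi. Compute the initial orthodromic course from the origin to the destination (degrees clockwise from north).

193.6°

θ = atan2( sin Δλ·cos φ₂ ,  cos φ₁ sin φ₂ − sin φ₁ cos φ₂ cos Δλ )
  = atan2(-0.0592, -0.2449) = 193.59°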